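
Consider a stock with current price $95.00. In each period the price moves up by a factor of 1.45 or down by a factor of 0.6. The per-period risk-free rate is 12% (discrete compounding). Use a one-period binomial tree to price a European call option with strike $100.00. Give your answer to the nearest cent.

$20.62

Risk-neutral probability p = (1 + 0.12 − 0.6)/(1.45 − 0.6) = 0.5200/0.8500 = 0.6118
Terminal stock prices: S_u = 137.8, S_d = 57
Terminal payoffs (S − K): max(37.75, 0) = 37.75, max(-43, 0) = 0
Node 0 (S = 95): V_0 = 1/1.12·[0.6118·37.7500 + 0.3882·0.0000] = 20.6197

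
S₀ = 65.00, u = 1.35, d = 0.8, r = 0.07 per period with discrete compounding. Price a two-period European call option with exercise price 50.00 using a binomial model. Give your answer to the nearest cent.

23.23

Risk-neutral probability p = (1 + 0.07 − 0.8)/(1.35 − 0.8) = 0.2700/0.5500 = 0.4909
Terminal stock prices: S_uu = 118.5, S_ud = 70.2, S_dd = 41.6
Terminal payoffs (S − K): max(68.46, 0) = 68.46, max(20.2, 0) = 20.2, max(-8.4, 0) = 0
Node u (S = 87.75): V_u = 1/1.07·[0.4909·68.4625 + 0.5091·20.2000] = 41.0210
Node d (S = 52): V_d = 1/1.07·[0.4909·20.2000 + 0.5091·0.0000] = 9.2676
Node 0 (S = 65): V_0 = 1/1.07·[0.4909·41.0210 + 0.5091·9.2676] = 23.2296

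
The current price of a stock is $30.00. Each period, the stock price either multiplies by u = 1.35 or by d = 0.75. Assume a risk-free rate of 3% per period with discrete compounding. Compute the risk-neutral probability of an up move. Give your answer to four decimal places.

p = 0.4667

Risk-neutral probability p = (1 + 0.03 − 0.75)/(1.35 − 0.75) = 0.2800/0.6000 = 0.4667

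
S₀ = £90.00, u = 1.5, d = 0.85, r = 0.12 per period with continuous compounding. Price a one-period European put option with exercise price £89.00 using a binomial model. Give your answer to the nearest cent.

Risk-neutral probability p = (e^0.12 − 0.85)/(1.5 − 0.85) = 0.2775/0.6500 = 0.4269
Terminal stock prices: S_u = 135, S_d = 76.5
Terminal payoffs (K − S): max(-46, 0) = 0, max(12.5, 0) = 12.5
Node 0 (S = 90): V_0 = e^(−0.12)·[0.4269·0.0000 + 0.5731·12.5000] = 6.3535

£6.35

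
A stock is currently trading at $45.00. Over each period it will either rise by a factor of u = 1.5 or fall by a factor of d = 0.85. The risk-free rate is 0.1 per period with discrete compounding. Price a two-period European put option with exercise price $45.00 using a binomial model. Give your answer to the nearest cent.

Risk-neutral probability p = (1 + 0.1 − 0.85)/(1.5 − 0.85) = 0.2500/0.6500 = 0.3846
Terminal stock prices: S_uu = 101.2, S_ud = 57.38, S_dd = 32.51
Terminal payoffs (K − S): max(-56.25, 0) = 0, max(-12.38, 0) = 0, max(12.49, 0) = 12.49
Node u (S = 67.5): V_u = 1/1.1·[0.3846·0.0000 + 0.6154·0.0000] = 0.0000
Node d (S = 38.25): V_d = 1/1.1·[0.3846·0.0000 + 0.6154·12.4875] = 6.9860
Node 0 (S = 45): V_0 = 1/1.1·[0.3846·0.0000 + 0.6154·6.9860] = 3.9083

$3.91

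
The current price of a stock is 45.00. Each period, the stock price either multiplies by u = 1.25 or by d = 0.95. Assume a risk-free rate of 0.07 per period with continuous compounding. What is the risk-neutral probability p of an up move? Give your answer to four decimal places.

Risk-neutral probability p = (e^0.07 − 0.95)/(1.25 − 0.95) = 0.1225/0.3000 = 0.4084

p = 0.4084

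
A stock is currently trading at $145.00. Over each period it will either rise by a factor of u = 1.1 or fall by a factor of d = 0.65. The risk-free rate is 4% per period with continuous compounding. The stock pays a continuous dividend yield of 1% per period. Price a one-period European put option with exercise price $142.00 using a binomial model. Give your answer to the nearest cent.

Per-period risk-free factor R = e^0.04 = 1.0408; dividend-adjusted growth = e^(0.04−0.01) = 1.0305.
Risk-neutral probability p = (1.0305 − 0.65)/(1.1 − 0.65) = 0.3805/0.4500 = 0.8455
Terminal stock prices: S_u = 159.5, S_d = 94.25
Terminal payoffs (K − S): max(-17.5, 0) = 0, max(47.75, 0) = 47.75
Node 0 (S = 145): V_0 = e^(−0.04)·[0.8455·0.0000 + 0.1545·47.7500] = 7.0902

$7.09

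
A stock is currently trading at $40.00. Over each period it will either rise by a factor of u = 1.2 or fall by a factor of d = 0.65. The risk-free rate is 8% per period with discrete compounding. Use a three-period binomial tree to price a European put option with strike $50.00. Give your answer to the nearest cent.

Risk-neutral probability p = (1 + 0.08 − 0.65)/(1.2 − 0.65) = 0.4300/0.5500 = 0.7818
Terminal stock prices: S_uuu = 69.12, S_uud = 37.44, S_udd = 20.28, S_ddd = 10.98
Terminal payoffs (K − S): max(-19.12, 0) = 0, max(12.56, 0) = 12.56, max(29.72, 0) = 29.72, max(39.02, 0) = 39.02
Node uu (S = 57.6): V_uu = 1/1.08·[0.7818·0.0000 + 0.2182·12.5600] = 2.5374
Node ud (S = 31.2): V_ud = 1/1.08·[0.7818·12.5600 + 0.2182·29.7200] = 15.0963
Node dd (S = 16.9): V_dd = 1/1.08·[0.7818·29.7200 + 0.2182·39.0150] = 29.3963
Node u (S = 48): V_u = 1/1.08·[0.7818·2.5374 + 0.2182·15.0963] = 4.8866
Node d (S = 26): V_d = 1/1.08·[0.7818·15.0963 + 0.2182·29.3963] = 16.8669
Node 0 (S = 40): V_0 = 1/1.08·[0.7818·4.8866 + 0.2182·16.8669] = 6.9449

$6.94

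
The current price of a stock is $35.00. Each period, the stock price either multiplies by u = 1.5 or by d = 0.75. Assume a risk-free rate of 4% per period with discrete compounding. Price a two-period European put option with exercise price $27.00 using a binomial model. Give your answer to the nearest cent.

$2.54

Risk-neutral probability p = (1 + 0.04 − 0.75)/(1.5 − 0.75) = 0.2900/0.7500 = 0.3867
Terminal stock prices: S_uu = 78.75, S_ud = 39.38, S_dd = 19.69
Terminal payoffs (K − S): max(-51.75, 0) = 0, max(-12.38, 0) = 0, max(7.312, 0) = 7.312
Node u (S = 52.5): V_u = 1/1.04·[0.3867·0.0000 + 0.6133·0.0000] = 0.0000
Node d (S = 26.25): V_d = 1/1.04·[0.3867·0.0000 + 0.6133·7.3125] = 4.3125
Node 0 (S = 35): V_0 = 1/1.04·[0.3867·0.0000 + 0.6133·4.3125] = 2.5433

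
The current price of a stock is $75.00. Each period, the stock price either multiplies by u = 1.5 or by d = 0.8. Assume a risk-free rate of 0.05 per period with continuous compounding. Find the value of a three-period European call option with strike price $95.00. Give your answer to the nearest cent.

$14.83

Risk-neutral probability p = (e^0.05 − 0.8)/(1.5 − 0.8) = 0.2513/0.7000 = 0.3590
Terminal stock prices: S_uuu = 253.1, S_uud = 135, S_udd = 72, S_ddd = 38.4
Terminal payoffs (S − K): max(158.1, 0) = 158.1, max(40, 0) = 40, max(-23, 0) = 0, max(-56.6, 0) = 0
Node uu (S = 168.8): V_uu = e^(−0.05)·[0.3590·158.1250 + 0.6410·40.0000] = 78.3832
Node ud (S = 90): V_ud = e^(−0.05)·[0.3590·40.0000 + 0.6410·0.0000] = 13.6581
Node dd (S = 48): V_dd = e^(−0.05)·[0.3590·0.0000 + 0.6410·0.0000] = 0.0000
Node u (S = 112.5): V_u = e^(−0.05)·[0.3590·78.3832 + 0.6410·13.6581] = 35.0925
Node d (S = 60): V_d = e^(−0.05)·[0.3590·13.6581 + 0.6410·0.0000] = 4.6636
Node 0 (S = 75): V_0 = e^(−0.05)·[0.3590·35.0925 + 0.6410·4.6636] = 14.8262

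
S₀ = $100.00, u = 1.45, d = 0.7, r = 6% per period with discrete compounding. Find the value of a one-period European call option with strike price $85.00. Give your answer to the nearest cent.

Risk-neutral probability p = (1 + 0.06 − 0.7)/(1.45 − 0.7) = 0.3600/0.7500 = 0.4800
Terminal stock prices: S_u = 145, S_d = 70
Terminal payoffs (S − K): max(60, 0) = 60, max(-15, 0) = 0
Node 0 (S = 100): V_0 = 1/1.06·[0.4800·60.0000 + 0.5200·0.0000] = 27.1698

$27.17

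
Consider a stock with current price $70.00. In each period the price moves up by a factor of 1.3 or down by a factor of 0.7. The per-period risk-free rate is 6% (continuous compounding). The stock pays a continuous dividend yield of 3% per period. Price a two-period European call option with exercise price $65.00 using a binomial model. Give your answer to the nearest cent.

$14.34

Per-period risk-free factor R = e^0.06 = 1.0618; dividend-adjusted growth = e^(0.06−0.03) = 1.0305.
Risk-neutral probability p = (1.0305 − 0.7)/(1.3 − 0.7) = 0.3305/0.6000 = 0.5508
Terminal stock prices: S_uu = 118.3, S_ud = 63.7, S_dd = 34.3
Terminal payoffs (S − K): max(53.3, 0) = 53.3, max(-1.3, 0) = 0, max(-30.7, 0) = 0
Node u (S = 91): V_u = e^(−0.06)·[0.5508·53.3000 + 0.4492·0.0000] = 27.6459
Node d (S = 49): V_d = e^(−0.06)·[0.5508·0.0000 + 0.4492·0.0000] = 0.0000
Node 0 (S = 70): V_0 = e^(−0.06)·[0.5508·27.6459 + 0.4492·0.0000] = 14.3395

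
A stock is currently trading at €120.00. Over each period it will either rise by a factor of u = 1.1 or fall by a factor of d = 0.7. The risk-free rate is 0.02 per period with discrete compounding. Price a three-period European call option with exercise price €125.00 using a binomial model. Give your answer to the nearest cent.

Risk-neutral probability p = (1 + 0.02 − 0.7)/(1.1 − 0.7) = 0.3200/0.4000 = 0.8000
Terminal stock prices: S_uuu = 159.7, S_uud = 101.6, S_udd = 64.68, S_ddd = 41.16
Terminal payoffs (S − K): max(34.72, 0) = 34.72, max(-23.36, 0) = 0, max(-60.32, 0) = 0, max(-83.84, 0) = 0
Node uu (S = 145.2): V_uu = 1/1.02·[0.8000·34.7200 + 0.2000·0.0000] = 27.2314
Node ud (S = 92.4): V_ud = 1/1.02·[0.8000·0.0000 + 0.2000·0.0000] = 0.0000
Node dd (S = 58.8): V_dd = 1/1.02·[0.8000·0.0000 + 0.2000·0.0000] = 0.0000
Node u (S = 132): V_u = 1/1.02·[0.8000·27.2314 + 0.2000·0.0000] = 21.3579
Node d (S = 84): V_d = 1/1.02·[0.8000·0.0000 + 0.2000·0.0000] = 0.0000
Node 0 (S = 120): V_0 = 1/1.02·[0.8000·21.3579 + 0.2000·0.0000] = 16.7513

€16.75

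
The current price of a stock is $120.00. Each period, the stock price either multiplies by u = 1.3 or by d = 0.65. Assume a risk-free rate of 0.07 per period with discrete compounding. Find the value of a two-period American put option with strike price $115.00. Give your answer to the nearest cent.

$14.95

Risk-neutral probability p = (1 + 0.07 − 0.65)/(1.3 − 0.65) = 0.4200/0.6500 = 0.6462
Terminal stock prices: S_uu = 202.8, S_ud = 101.4, S_dd = 50.7
Terminal payoffs (K − S): max(-87.8, 0) = 0, max(13.6, 0) = 13.6, max(64.3, 0) = 64.3
Node u (S = 156): continuation = 1/1.07·[0.6462·0.0000 + 0.3538·13.6000] = 4.4975; exercise value = 0.0000 ≤ continuation, so V_u = 4.4975
Node d (S = 78): continuation = 1/1.07·[0.6462·13.6000 + 0.3538·64.3000] = 29.4766; exercise value = 37.0000 > continuation, so V_d = 37.0000 (exercise)
Node 0 (S = 120): continuation = 1/1.07·[0.6462·4.4975 + 0.3538·37.0000] = 14.9518; exercise value = 0.0000 ≤ continuation, so V_0 = 14.9518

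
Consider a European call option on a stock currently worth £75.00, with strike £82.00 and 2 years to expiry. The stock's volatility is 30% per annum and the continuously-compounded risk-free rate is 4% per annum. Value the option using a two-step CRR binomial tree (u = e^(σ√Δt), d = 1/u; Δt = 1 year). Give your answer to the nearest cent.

£12.24

CRR parameters: u = e^(σ√Δt) = e^(0.3·√1) = 1.3499, d = 1/u = 0.7408
Per-period rate: rΔt = 0.04·1 = 0.04, so R = e^0.04 = 1.0408
Risk-neutral probability p = (e^0.04 − 0.7408)/(1.3499 − 0.7408) = 0.3000/0.6090 = 0.4926
Terminal stock prices: S_uu = 136.7, S_ud = 75, S_dd = 41.16
Terminal payoffs (S − K): max(54.66, 0) = 54.66, max(-7, 0) = 0, max(-40.84, 0) = 0
Node u (S = 101.2): V_u = e^(−0.04)·[0.4926·54.6589 + 0.5074·0.0000] = 25.8674
Node d (S = 55.56): V_d = e^(−0.04)·[0.4926·0.0000 + 0.5074·0.0000] = 0.0000
Node 0 (S = 75): V_0 = e^(−0.04)·[0.4926·25.8674 + 0.5074·0.0000] = 12.2418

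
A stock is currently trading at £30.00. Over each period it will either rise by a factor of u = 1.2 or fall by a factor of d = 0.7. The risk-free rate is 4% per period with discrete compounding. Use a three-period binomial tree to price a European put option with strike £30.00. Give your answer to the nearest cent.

£2.87

Risk-neutral probability p = (1 + 0.04 − 0.7)/(1.2 − 0.7) = 0.3400/0.5000 = 0.6800
Terminal stock prices: S_uuu = 51.84, S_uud = 30.24, S_udd = 17.64, S_ddd = 10.29
Terminal payoffs (K − S): max(-21.84, 0) = 0, max(-0.24, 0) = 0, max(12.36, 0) = 12.36, max(19.71, 0) = 19.71
Node uu (S = 43.2): V_uu = 1/1.04·[0.6800·0.0000 + 0.3200·0.0000] = 0.0000
Node ud (S = 25.2): V_ud = 1/1.04·[0.6800·0.0000 + 0.3200·12.3600] = 3.8031
Node dd (S = 14.7): V_dd = 1/1.04·[0.6800·12.3600 + 0.3200·19.7100] = 14.1462
Node u (S = 36): V_u = 1/1.04·[0.6800·0.0000 + 0.3200·3.8031] = 1.1702
Node d (S = 21): V_d = 1/1.04·[0.6800·3.8031 + 0.3200·14.1462] = 6.8393
Node 0 (S = 30): V_0 = 1/1.04·[0.6800·1.1702 + 0.3200·6.8393] = 2.8695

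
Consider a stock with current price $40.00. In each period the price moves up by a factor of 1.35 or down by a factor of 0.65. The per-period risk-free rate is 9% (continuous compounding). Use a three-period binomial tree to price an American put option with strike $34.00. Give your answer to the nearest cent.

$3.40

Risk-neutral probability p = (e^0.09 − 0.65)/(1.35 − 0.65) = 0.4442/0.7000 = 0.6345
Terminal stock prices: S_uuu = 98.42, S_uud = 47.39, S_udd = 22.82, S_ddd = 10.98
Terminal payoffs (K − S): max(-64.42, 0) = 0, max(-13.39, 0) = 0, max(11.18, 0) = 11.18, max(23.02, 0) = 23.02
Node uu (S = 72.9): continuation = e^(−0.09)·[0.6345·0.0000 + 0.3655·0.0000] = 0.0000; exercise value = 0.0000 ≤ continuation, so V_uu = 0.0000
Node ud (S = 35.1): continuation = e^(−0.09)·[0.6345·0.0000 + 0.3655·11.1850] = 3.7359; exercise value = 0.0000 ≤ continuation, so V_ud = 3.7359
Node dd (S = 16.9): continuation = e^(−0.09)·[0.6345·11.1850 + 0.3655·23.0150] = 14.1737; exercise value = 17.1000 > continuation, so V_dd = 17.1000 (exercise)
Node u (S = 54): continuation = e^(−0.09)·[0.6345·0.0000 + 0.3655·3.7359] = 1.2478; exercise value = 0.0000 ≤ continuation, so V_u = 1.2478
Node d (S = 26): continuation = e^(−0.09)·[0.6345·3.7359 + 0.3655·17.1000] = 7.8781; exercise value = 8.0000 > continuation, so V_d = 8.0000 (exercise)
Node 0 (S = 40): continuation = e^(−0.09)·[0.6345·1.2478 + 0.3655·8.0000] = 3.3957; exercise value = 0.0000 ≤ continuation, so V_0 = 3.3957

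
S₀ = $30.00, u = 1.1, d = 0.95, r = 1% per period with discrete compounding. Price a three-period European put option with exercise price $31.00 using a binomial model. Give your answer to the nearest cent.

$1.62

Risk-neutral probability p = (1 + 0.01 − 0.95)/(1.1 − 0.95) = 0.0600/0.1500 = 0.4000
Terminal stock prices: S_uuu = 39.93, S_uud = 34.48, S_udd = 29.78, S_ddd = 25.72
Terminal payoffs (K − S): max(-8.93, 0) = 0, max(-3.485, 0) = 0, max(1.218, 0) = 1.218, max(5.279, 0) = 5.279
Node uu (S = 36.3): V_uu = 1/1.01·[0.4000·0.0000 + 0.6000·0.0000] = 0.0000
Node ud (S = 31.35): V_ud = 1/1.01·[0.4000·0.0000 + 0.6000·1.2175] = 0.7233
Node dd (S = 27.07): V_dd = 1/1.01·[0.4000·1.2175 + 0.6000·5.2788] = 3.6181
Node u (S = 33): V_u = 1/1.01·[0.4000·0.0000 + 0.6000·0.7233] = 0.4297
Node d (S = 28.5): V_d = 1/1.01·[0.4000·0.7233 + 0.6000·3.6181] = 2.4358
Node 0 (S = 30): V_0 = 1/1.01·[0.4000·0.4297 + 0.6000·2.4358] = 1.6172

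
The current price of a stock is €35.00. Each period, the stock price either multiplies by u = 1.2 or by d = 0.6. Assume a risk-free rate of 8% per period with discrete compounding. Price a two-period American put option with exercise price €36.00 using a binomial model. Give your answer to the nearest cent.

Risk-neutral probability p = (1 + 0.08 − 0.6)/(1.2 − 0.6) = 0.4800/0.6000 = 0.8000
Terminal stock prices: S_uu = 50.4, S_ud = 25.2, S_dd = 12.6
Terminal payoffs (K − S): max(-14.4, 0) = 0, max(10.8, 0) = 10.8, max(23.4, 0) = 23.4
Node u (S = 42): continuation = 1/1.08·[0.8000·0.0000 + 0.2000·10.8000] = 2.0000; exercise value = 0.0000 ≤ continuation, so V_u = 2.0000
Node d (S = 21): continuation = 1/1.08·[0.8000·10.8000 + 0.2000·23.4000] = 12.3333; exercise value = 15.0000 > continuation, so V_d = 15.0000 (exercise)
Node 0 (S = 35): continuation = 1/1.08·[0.8000·2.0000 + 0.2000·15.0000] = 4.2593; exercise value = 1.0000 ≤ continuation, so V_0 = 4.2593

€4.26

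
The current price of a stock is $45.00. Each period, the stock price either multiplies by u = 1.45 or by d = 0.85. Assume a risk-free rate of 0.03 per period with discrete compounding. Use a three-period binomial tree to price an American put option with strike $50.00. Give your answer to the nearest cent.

$8.85

Risk-neutral probability p = (1 + 0.03 − 0.85)/(1.45 − 0.85) = 0.1800/0.6000 = 0.3000
Terminal stock prices: S_uuu = 137.2, S_uud = 80.42, S_udd = 47.14, S_ddd = 27.64
Terminal payoffs (K − S): max(-87.19, 0) = 0, max(-30.42, 0) = 0, max(2.857, 0) = 2.857, max(22.36, 0) = 22.36
Node uu (S = 94.61): continuation = 1/1.03·[0.3000·0.0000 + 0.7000·0.0000] = 0.0000; exercise value = 0.0000 ≤ continuation, so V_uu = 0.0000
Node ud (S = 55.46): continuation = 1/1.03·[0.3000·0.0000 + 0.7000·2.8569] = 1.9416; exercise value = 0.0000 ≤ continuation, so V_ud = 1.9416
Node dd (S = 32.51): continuation = 1/1.03·[0.3000·2.8569 + 0.7000·22.3644] = 16.0312; exercise value = 17.4875 > continuation, so V_dd = 17.4875 (exercise)
Node u (S = 65.25): continuation = 1/1.03·[0.3000·0.0000 + 0.7000·1.9416] = 1.3195; exercise value = 0.0000 ≤ continuation, so V_u = 1.3195
Node d (S = 38.25): continuation = 1/1.03·[0.3000·1.9416 + 0.7000·17.4875] = 12.4502; exercise value = 11.7500 ≤ continuation, so V_d = 12.4502
Node 0 (S = 45): continuation = 1/1.03·[0.3000·1.3195 + 0.7000·12.4502] = 8.8456; exercise value = 5.0000 ≤ continuation, so V_0 = 8.8456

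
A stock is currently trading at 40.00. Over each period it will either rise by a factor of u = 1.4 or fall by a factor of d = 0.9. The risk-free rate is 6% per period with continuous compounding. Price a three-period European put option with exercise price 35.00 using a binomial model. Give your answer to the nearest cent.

1.51

Risk-neutral probability p = (e^0.06 − 0.9)/(1.4 − 0.9) = 0.1618/0.5000 = 0.3237
Terminal stock prices: S_uuu = 109.8, S_uud = 70.56, S_udd = 45.36, S_ddd = 29.16
Terminal payoffs (K − S): max(-74.76, 0) = 0, max(-35.56, 0) = 0, max(-10.36, 0) = 0, max(5.84, 0) = 5.84
Node uu (S = 78.4): V_uu = e^(−0.06)·[0.3237·0.0000 + 0.6763·0.0000] = 0.0000
Node ud (S = 50.4): V_ud = e^(−0.06)·[0.3237·0.0000 + 0.6763·0.0000] = 0.0000
Node dd (S = 32.4): V_dd = e^(−0.06)·[0.3237·0.0000 + 0.6763·5.8400] = 3.7197
Node u (S = 56): V_u = e^(−0.06)·[0.3237·0.0000 + 0.6763·0.0000] = 0.0000
Node d (S = 36): V_d = e^(−0.06)·[0.3237·0.0000 + 0.6763·3.7197] = 2.3692
Node 0 (S = 40): V_0 = e^(−0.06)·[0.3237·0.0000 + 0.6763·2.3692] = 1.5091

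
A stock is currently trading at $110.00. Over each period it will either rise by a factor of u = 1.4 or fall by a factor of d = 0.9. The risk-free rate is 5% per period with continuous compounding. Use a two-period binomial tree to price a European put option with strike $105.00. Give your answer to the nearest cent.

Risk-neutral probability p = (e^0.05 − 0.9)/(1.4 − 0.9) = 0.1513/0.5000 = 0.3025
Terminal stock prices: S_uu = 215.6, S_ud = 138.6, S_dd = 89.1
Terminal payoffs (K − S): max(-110.6, 0) = 0, max(-33.6, 0) = 0, max(15.9, 0) = 15.9
Node u (S = 154): V_u = e^(−0.05)·[0.3025·0.0000 + 0.6975·0.0000] = 0.0000
Node d (S = 99): V_d = e^(−0.05)·[0.3025·0.0000 + 0.6975·15.9000] = 10.5487
Node 0 (S = 110): V_0 = e^(−0.05)·[0.3025·0.0000 + 0.6975·10.5487] = 6.9985

$7.00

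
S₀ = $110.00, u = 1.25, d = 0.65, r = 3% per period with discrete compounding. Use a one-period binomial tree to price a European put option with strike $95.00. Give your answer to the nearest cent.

Risk-neutral probability p = (1 + 0.03 − 0.65)/(1.25 − 0.65) = 0.3800/0.6000 = 0.6333
Terminal stock prices: S_u = 137.5, S_d = 71.5
Terminal payoffs (K − S): max(-42.5, 0) = 0, max(23.5, 0) = 23.5
Node 0 (S = 110): V_0 = 1/1.03·[0.6333·0.0000 + 0.3667·23.5000] = 8.3657

$8.37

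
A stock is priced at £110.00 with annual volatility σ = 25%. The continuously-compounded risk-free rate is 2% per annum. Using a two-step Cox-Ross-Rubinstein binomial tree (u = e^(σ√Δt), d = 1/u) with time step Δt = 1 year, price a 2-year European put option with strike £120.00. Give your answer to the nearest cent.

CRR parameters: u = e^(σ√Δt) = e^(0.25·√1) = 1.2840, d = 1/u = 0.7788
Per-period rate: rΔt = 0.02·1 = 0.02, so R = e^0.02 = 1.0202
Risk-neutral probability p = (e^0.02 − 0.7788)/(1.2840 − 0.7788) = 0.2414/0.5052 = 0.4778
Terminal stock prices: S_uu = 181.4, S_ud = 110, S_dd = 66.72
Terminal payoffs (K − S): max(-61.36, 0) = 0, max(10, 0) = 10, max(53.28, 0) = 53.28
Node u (S = 141.2): V_u = e^(−0.02)·[0.4778·0.0000 + 0.5222·10.0000] = 5.1185
Node d (S = 85.67): V_d = e^(−0.02)·[0.4778·10.0000 + 0.5222·53.2816] = 31.9558
Node 0 (S = 110): V_0 = e^(−0.02)·[0.4778·5.1185 + 0.5222·31.9558] = 18.7538

£18.75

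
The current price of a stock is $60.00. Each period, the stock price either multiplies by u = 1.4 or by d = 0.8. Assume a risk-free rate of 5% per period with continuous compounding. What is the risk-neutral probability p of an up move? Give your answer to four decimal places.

Risk-neutral probability p = (e^0.05 − 0.8)/(1.4 − 0.8) = 0.2513/0.6000 = 0.4188

p = 0.4188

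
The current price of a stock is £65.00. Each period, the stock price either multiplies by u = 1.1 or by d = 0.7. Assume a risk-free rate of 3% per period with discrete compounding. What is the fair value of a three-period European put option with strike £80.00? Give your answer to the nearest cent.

Risk-neutral probability p = (1 + 0.03 − 0.7)/(1.1 − 0.7) = 0.3300/0.4000 = 0.8250
Terminal stock prices: S_uuu = 86.52, S_uud = 55.05, S_udd = 35.03, S_ddd = 22.29
Terminal payoffs (K − S): max(-6.515, 0) = 0, max(24.95, 0) = 24.95, max(44.97, 0) = 44.97, max(57.71, 0) = 57.71
Node uu (S = 78.65): V_uu = 1/1.03·[0.8250·0.0000 + 0.1750·24.9450] = 4.2382
Node ud (S = 50.05): V_ud = 1/1.03·[0.8250·24.9450 + 0.1750·44.9650] = 27.6199
Node dd (S = 31.85): V_dd = 1/1.03·[0.8250·44.9650 + 0.1750·57.7050] = 45.8199
Node u (S = 71.5): V_u = 1/1.03·[0.8250·4.2382 + 0.1750·27.6199] = 8.0874
Node d (S = 45.5): V_d = 1/1.03·[0.8250·27.6199 + 0.1750·45.8199] = 29.9077
Node 0 (S = 65): V_0 = 1/1.03·[0.8250·8.0874 + 0.1750·29.9077] = 11.5592

£11.56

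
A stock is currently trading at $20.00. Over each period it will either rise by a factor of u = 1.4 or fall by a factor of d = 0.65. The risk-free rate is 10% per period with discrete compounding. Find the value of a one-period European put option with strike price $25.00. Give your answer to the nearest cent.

Risk-neutral probability p = (1 + 0.1 − 0.65)/(1.4 − 0.65) = 0.4500/0.7500 = 0.6000
Terminal stock prices: S_u = 28, S_d = 13
Terminal payoffs (K − S): max(-3, 0) = 0, max(12, 0) = 12
Node 0 (S = 20): V_0 = 1/1.1·[0.6000·0.0000 + 0.4000·12.0000] = 4.3636

$4.36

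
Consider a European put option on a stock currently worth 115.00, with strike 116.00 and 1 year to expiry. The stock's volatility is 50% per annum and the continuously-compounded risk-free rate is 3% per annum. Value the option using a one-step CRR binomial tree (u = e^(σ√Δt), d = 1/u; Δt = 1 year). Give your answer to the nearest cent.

26.63

CRR parameters: u = e^(σ√Δt) = e^(0.5·√1) = 1.6487, d = 1/u = 0.6065
Per-period rate: rΔt = 0.03·1 = 0.03, so R = e^0.03 = 1.0305
Risk-neutral probability p = (e^0.03 − 0.6065)/(1.6487 − 0.6065) = 0.4239/1.0422 = 0.4068
Terminal stock prices: S_u = 189.6, S_d = 69.75
Terminal payoffs (K − S): max(-73.6, 0) = 0, max(46.25, 0) = 46.25
Node 0 (S = 115): V_0 = e^(−0.03)·[0.4068·0.0000 + 0.5932·46.2490] = 26.6258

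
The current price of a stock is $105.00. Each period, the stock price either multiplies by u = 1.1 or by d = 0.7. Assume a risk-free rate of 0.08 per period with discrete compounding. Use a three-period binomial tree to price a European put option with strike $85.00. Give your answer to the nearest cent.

$0.17

Risk-neutral probability p = (1 + 0.08 − 0.7)/(1.1 − 0.7) = 0.3800/0.4000 = 0.9500
Terminal stock prices: S_uuu = 139.8, S_uud = 88.94, S_udd = 56.59, S_ddd = 36.01
Terminal payoffs (K − S): max(-54.76, 0) = 0, max(-3.935, 0) = 0, max(28.41, 0) = 28.41, max(48.99, 0) = 48.99
Node uu (S = 127.1): V_uu = 1/1.08·[0.9500·0.0000 + 0.0500·0.0000] = 0.0000
Node ud (S = 80.85): V_ud = 1/1.08·[0.9500·0.0000 + 0.0500·28.4050] = 1.3150
Node dd (S = 51.45): V_dd = 1/1.08·[0.9500·28.4050 + 0.0500·48.9850] = 27.2537
Node u (S = 115.5): V_u = 1/1.08·[0.9500·0.0000 + 0.0500·1.3150] = 0.0609
Node d (S = 73.5): V_d = 1/1.08·[0.9500·1.3150 + 0.0500·27.2537] = 2.4185
Node 0 (S = 105): V_0 = 1/1.08·[0.9500·0.0609 + 0.0500·2.4185] = 0.1655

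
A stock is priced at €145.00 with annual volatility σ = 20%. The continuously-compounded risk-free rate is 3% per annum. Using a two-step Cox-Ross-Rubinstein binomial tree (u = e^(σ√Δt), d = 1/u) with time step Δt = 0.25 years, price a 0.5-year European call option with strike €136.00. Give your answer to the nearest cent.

CRR parameters: u = e^(σ√Δt) = e^(0.2·√0.25) = 1.1052, d = 1/u = 0.9048
Per-period rate: rΔt = 0.03·0.25 = 0.0075, so R = e^0.0075 = 1.0075
Risk-neutral probability p = (e^0.0075 − 0.9048)/(1.1052 − 0.9048) = 0.1027/0.2003 = 0.5126
Terminal stock prices: S_uu = 177.1, S_ud = 145, S_dd = 118.7
Terminal payoffs (S − K): max(41.1, 0) = 41.1, max(9, 0) = 9, max(-17.28, 0) = 0
Node u (S = 160.2): V_u = e^(−0.0075)·[0.5126·41.1034 + 0.4874·9.0000] = 25.2660
Node d (S = 131.2): V_d = e^(−0.0075)·[0.5126·9.0000 + 0.4874·0.0000] = 4.5789
Node 0 (S = 145): V_0 = e^(−0.0075)·[0.5126·25.2660 + 0.4874·4.5789] = 15.0696

€15.07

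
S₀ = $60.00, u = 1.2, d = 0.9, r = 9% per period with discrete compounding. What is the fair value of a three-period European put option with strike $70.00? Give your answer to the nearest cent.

$3.30

Risk-neutral probability p = (1 + 0.09 − 0.9)/(1.2 − 0.9) = 0.1900/0.3000 = 0.6333
Terminal stock prices: S_uuu = 103.7, S_uud = 77.76, S_udd = 58.32, S_ddd = 43.74
Terminal payoffs (K − S): max(-33.68, 0) = 0, max(-7.76, 0) = 0, max(11.68, 0) = 11.68, max(26.26, 0) = 26.26
Node uu (S = 86.4): V_uu = 1/1.09·[0.6333·0.0000 + 0.3667·0.0000] = 0.0000
Node ud (S = 64.8): V_ud = 1/1.09·[0.6333·0.0000 + 0.3667·11.6800] = 3.9291
Node dd (S = 48.6): V_dd = 1/1.09·[0.6333·11.6800 + 0.3667·26.2600] = 15.6202
Node u (S = 72): V_u = 1/1.09·[0.6333·0.0000 + 0.3667·3.9291] = 1.3217
Node d (S = 54): V_d = 1/1.09·[0.6333·3.9291 + 0.3667·15.6202] = 7.5374
Node 0 (S = 60): V_0 = 1/1.09·[0.6333·1.3217 + 0.3667·7.5374] = 3.3035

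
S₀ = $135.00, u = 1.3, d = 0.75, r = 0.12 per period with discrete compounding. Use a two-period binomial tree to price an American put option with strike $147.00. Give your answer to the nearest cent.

Risk-neutral probability p = (1 + 0.12 − 0.75)/(1.3 − 0.75) = 0.3700/0.5500 = 0.6727
Terminal stock prices: S_uu = 228.2, S_ud = 131.6, S_dd = 75.94
Terminal payoffs (K − S): max(-81.15, 0) = 0, max(15.38, 0) = 15.38, max(71.06, 0) = 71.06
Node u (S = 175.5): continuation = 1/1.12·[0.6727·0.0000 + 0.3273·15.3750] = 4.4927; exercise value = 0.0000 ≤ continuation, so V_u = 4.4927
Node d (S = 101.2): continuation = 1/1.12·[0.6727·15.3750 + 0.3273·71.0625] = 30.0000; exercise value = 45.7500 > continuation, so V_d = 45.7500 (exercise)
Node 0 (S = 135): continuation = 1/1.12·[0.6727·4.4927 + 0.3273·45.7500] = 16.0670; exercise value = 12.0000 ≤ continuation, so V_0 = 16.0670

$16.07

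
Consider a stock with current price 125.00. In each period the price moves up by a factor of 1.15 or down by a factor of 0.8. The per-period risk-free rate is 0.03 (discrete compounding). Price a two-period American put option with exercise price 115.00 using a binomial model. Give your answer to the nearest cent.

4.99

Risk-neutral probability p = (1 + 0.03 − 0.8)/(1.15 − 0.8) = 0.2300/0.3500 = 0.6571
Terminal stock prices: S_uu = 165.3, S_ud = 115, S_dd = 80
Terminal payoffs (K − S): max(-50.31, 0) = 0, max(0, 0) = 0, max(35, 0) = 35
Node u (S = 143.8): continuation = 1/1.03·[0.6571·0.0000 + 0.3429·0.0000] = 0.0000; exercise value = 0.0000 ≤ continuation, so V_u = 0.0000
Node d (S = 100): continuation = 1/1.03·[0.6571·0.0000 + 0.3429·35.0000] = 11.6505; exercise value = 15.0000 > continuation, so V_d = 15.0000 (exercise)
Node 0 (S = 125): continuation = 1/1.03·[0.6571·0.0000 + 0.3429·15.0000] = 4.9931; exercise value = 0.0000 ≤ continuation, so V_0 = 4.9931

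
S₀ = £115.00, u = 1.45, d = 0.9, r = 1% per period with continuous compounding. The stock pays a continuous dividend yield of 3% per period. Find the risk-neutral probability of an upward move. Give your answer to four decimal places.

p = 0.1458

Per-period risk-free factor R = e^0.01 = 1.0101; dividend-adjusted growth = e^(0.01−0.03) = 0.9802.
Risk-neutral probability p = (0.9802 − 0.9)/(1.45 − 0.9) = 0.0802/0.5500 = 0.1458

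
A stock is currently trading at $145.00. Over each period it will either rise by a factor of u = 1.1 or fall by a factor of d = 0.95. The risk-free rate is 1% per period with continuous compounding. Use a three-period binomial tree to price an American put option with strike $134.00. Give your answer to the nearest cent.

Risk-neutral probability p = (e^0.01 − 0.95)/(1.1 − 0.95) = 0.0601/0.1500 = 0.4003
Terminal stock prices: S_uuu = 193, S_uud = 166.7, S_udd = 143.9, S_ddd = 124.3
Terminal payoffs (K − S): max(-59, 0) = 0, max(-32.68, 0) = 0, max(-9.949, 0) = 0, max(9.681, 0) = 9.681
Node uu (S = 175.5): continuation = e^(−0.01)·[0.4003·0.0000 + 0.5997·0.0000] = 0.0000; exercise value = 0.0000 ≤ continuation, so V_uu = 0.0000
Node ud (S = 151.5): continuation = e^(−0.01)·[0.4003·0.0000 + 0.5997·0.0000] = 0.0000; exercise value = 0.0000 ≤ continuation, so V_ud = 0.0000
Node dd (S = 130.9): continuation = e^(−0.01)·[0.4003·0.0000 + 0.5997·9.6806] = 5.7474; exercise value = 3.1375 ≤ continuation, so V_dd = 5.7474
Node u (S = 159.5): continuation = e^(−0.01)·[0.4003·0.0000 + 0.5997·0.0000] = 0.0000; exercise value = 0.0000 ≤ continuation, so V_u = 0.0000
Node d (S = 137.8): continuation = e^(−0.01)·[0.4003·0.0000 + 0.5997·5.7474] = 3.4122; exercise value = 0.0000 ≤ continuation, so V_d = 3.4122
Node 0 (S = 145): continuation = e^(−0.01)·[0.4003·0.0000 + 0.5997·3.4122] = 2.0258; exercise value = 0.0000 ≤ continuation, so V_0 = 2.0258

$2.03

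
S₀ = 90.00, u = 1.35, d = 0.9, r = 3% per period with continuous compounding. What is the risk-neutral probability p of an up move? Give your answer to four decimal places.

Risk-neutral probability p = (e^0.03 − 0.9)/(1.35 − 0.9) = 0.1305/0.4500 = 0.2899

p = 0.2899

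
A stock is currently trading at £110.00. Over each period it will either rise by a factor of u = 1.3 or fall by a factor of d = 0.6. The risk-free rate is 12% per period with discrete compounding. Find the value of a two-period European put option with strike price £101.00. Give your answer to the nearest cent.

Risk-neutral probability p = (1 + 0.12 − 0.6)/(1.3 − 0.6) = 0.5200/0.7000 = 0.7429
Terminal stock prices: S_uu = 185.9, S_ud = 85.8, S_dd = 39.6
Terminal payoffs (K − S): max(-84.9, 0) = 0, max(15.2, 0) = 15.2, max(61.4, 0) = 61.4
Node u (S = 143): V_u = 1/1.12·[0.7429·0.0000 + 0.2571·15.2000] = 3.4898
Node d (S = 66): V_d = 1/1.12·[0.7429·15.2000 + 0.2571·61.4000] = 24.1786
Node 0 (S = 110): V_0 = 1/1.12·[0.7429·3.4898 + 0.2571·24.1786] = 7.8659

£7.87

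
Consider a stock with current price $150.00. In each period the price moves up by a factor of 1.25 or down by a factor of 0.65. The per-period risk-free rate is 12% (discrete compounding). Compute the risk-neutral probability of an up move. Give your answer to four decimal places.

Risk-neutral probability p = (1 + 0.12 − 0.65)/(1.25 − 0.65) = 0.4700/0.6000 = 0.7833

p = 0.7833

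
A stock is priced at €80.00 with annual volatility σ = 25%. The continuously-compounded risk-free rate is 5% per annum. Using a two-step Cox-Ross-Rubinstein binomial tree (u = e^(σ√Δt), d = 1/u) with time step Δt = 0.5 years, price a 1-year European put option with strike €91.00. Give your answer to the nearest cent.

€12.62

CRR parameters: u = e^(σ√Δt) = e^(0.25·√0.5) = 1.1934, d = 1/u = 0.8380
Per-period rate: rΔt = 0.05·0.5 = 0.025, so R = e^0.025 = 1.0253
Risk-neutral probability p = (e^0.025 − 0.8380)/(1.1934 − 0.8380) = 0.1873/0.3554 = 0.5272
Terminal stock prices: S_uu = 113.9, S_ud = 80, S_dd = 56.18
Terminal payoffs (K − S): max(-22.93, 0) = 0, max(11, 0) = 11, max(34.82, 0) = 34.82
Node u (S = 95.47): V_u = e^(−0.025)·[0.5272·0.0000 + 0.4728·11.0000] = 5.0729
Node d (S = 67.04): V_d = e^(−0.025)·[0.5272·11.0000 + 0.4728·34.8249] = 21.7159
Node 0 (S = 80): V_0 = e^(−0.025)·[0.5272·5.0729 + 0.4728·21.7159] = 12.6230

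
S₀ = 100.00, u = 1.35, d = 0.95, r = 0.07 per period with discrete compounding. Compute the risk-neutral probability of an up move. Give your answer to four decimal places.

p = 0.3000

Risk-neutral probability p = (1 + 0.07 − 0.95)/(1.35 − 0.95) = 0.1200/0.4000 = 0.3000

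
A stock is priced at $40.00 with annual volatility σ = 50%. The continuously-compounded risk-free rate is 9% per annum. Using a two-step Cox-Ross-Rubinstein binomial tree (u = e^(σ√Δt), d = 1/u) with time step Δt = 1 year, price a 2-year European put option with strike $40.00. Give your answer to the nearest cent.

CRR parameters: u = e^(σ√Δt) = e^(0.5·√1) = 1.6487, d = 1/u = 0.6065
Per-period rate: rΔt = 0.09·1 = 0.09, so R = e^0.09 = 1.0942
Risk-neutral probability p = (e^0.09 − 0.6065)/(1.6487 − 0.6065) = 0.4876/1.0422 = 0.4679
Terminal stock prices: S_uu = 108.7, S_ud = 40, S_dd = 14.72
Terminal payoffs (K − S): max(-68.73, 0) = 0, max(0, 0) = 0, max(25.28, 0) = 25.28
Node u (S = 65.95): V_u = e^(−0.09)·[0.4679·0.0000 + 0.5321·0.0000] = 0.0000
Node d (S = 24.26): V_d = e^(−0.09)·[0.4679·0.0000 + 0.5321·25.2848] = 12.2960
Node 0 (S = 40): V_0 = e^(−0.09)·[0.4679·0.0000 + 0.5321·12.2960] = 5.9796

$5.98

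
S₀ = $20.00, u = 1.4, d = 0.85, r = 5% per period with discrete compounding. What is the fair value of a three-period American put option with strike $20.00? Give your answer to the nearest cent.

Risk-neutral probability p = (1 + 0.05 − 0.85)/(1.4 − 0.85) = 0.2000/0.5500 = 0.3636
Terminal stock prices: S_uuu = 54.88, S_uud = 33.32, S_udd = 20.23, S_ddd = 12.28
Terminal payoffs (K − S): max(-34.88, 0) = 0, max(-13.32, 0) = 0, max(-0.23, 0) = 0, max(7.718, 0) = 7.718
Node uu (S = 39.2): continuation = 1/1.05·[0.3636·0.0000 + 0.6364·0.0000] = 0.0000; exercise value = 0.0000 ≤ continuation, so V_uu = 0.0000
Node ud (S = 23.8): continuation = 1/1.05·[0.3636·0.0000 + 0.6364·0.0000] = 0.0000; exercise value = 0.0000 ≤ continuation, so V_ud = 0.0000
Node dd (S = 14.45): continuation = 1/1.05·[0.3636·0.0000 + 0.6364·7.7175] = 4.6773; exercise value = 5.5500 > continuation, so V_dd = 5.5500 (exercise)
Node u (S = 28): continuation = 1/1.05·[0.3636·0.0000 + 0.6364·0.0000] = 0.0000; exercise value = 0.0000 ≤ continuation, so V_u = 0.0000
Node d (S = 17): continuation = 1/1.05·[0.3636·0.0000 + 0.6364·5.5500] = 3.3636; exercise value = 3.0000 ≤ continuation, so V_d = 3.3636
Node 0 (S = 20): continuation = 1/1.05·[0.3636·0.0000 + 0.6364·3.3636] = 2.0386; exercise value = 0.0000 ≤ continuation, so V_0 = 2.0386

$2.04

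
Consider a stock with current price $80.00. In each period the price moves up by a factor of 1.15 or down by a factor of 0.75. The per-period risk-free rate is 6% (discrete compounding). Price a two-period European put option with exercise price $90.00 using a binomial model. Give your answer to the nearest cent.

$8.55

Risk-neutral probability p = (1 + 0.06 − 0.75)/(1.15 − 0.75) = 0.3100/0.4000 = 0.7750
Terminal stock prices: S_uu = 105.8, S_ud = 69, S_dd = 45
Terminal payoffs (K − S): max(-15.8, 0) = 0, max(21, 0) = 21, max(45, 0) = 45
Node u (S = 92): V_u = 1/1.06·[0.7750·0.0000 + 0.2250·21.0000] = 4.4575
Node d (S = 60): V_d = 1/1.06·[0.7750·21.0000 + 0.2250·45.0000] = 24.9057
Node 0 (S = 80): V_0 = 1/1.06·[0.7750·4.4575 + 0.2250·24.9057] = 8.5456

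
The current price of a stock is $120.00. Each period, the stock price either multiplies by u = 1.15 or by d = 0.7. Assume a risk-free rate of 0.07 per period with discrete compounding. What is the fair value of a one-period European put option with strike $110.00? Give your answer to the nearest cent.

Risk-neutral probability p = (1 + 0.07 − 0.7)/(1.15 − 0.7) = 0.3700/0.4500 = 0.8222
Terminal stock prices: S_u = 138, S_d = 84
Terminal payoffs (K − S): max(-28, 0) = 0, max(26, 0) = 26
Node 0 (S = 120): V_0 = 1/1.07·[0.8222·0.0000 + 0.1778·26.0000] = 4.3198

$4.32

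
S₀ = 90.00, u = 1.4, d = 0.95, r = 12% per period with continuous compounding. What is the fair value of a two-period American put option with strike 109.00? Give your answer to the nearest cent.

Risk-neutral probability p = (e^0.12 − 0.95)/(1.4 − 0.95) = 0.1775/0.4500 = 0.3944
Terminal stock prices: S_uu = 176.4, S_ud = 119.7, S_dd = 81.22
Terminal payoffs (K − S): max(-67.4, 0) = 0, max(-10.7, 0) = 0, max(27.78, 0) = 27.78
Node u (S = 126): continuation = e^(−0.12)·[0.3944·0.0000 + 0.6056·0.0000] = 0.0000; exercise value = 0.0000 ≤ continuation, so V_u = 0.0000
Node d (S = 85.5): continuation = e^(−0.12)·[0.3944·0.0000 + 0.6056·27.7750] = 14.9176; exercise value = 23.5000 > continuation, so V_d = 23.5000 (exercise)
Node 0 (S = 90): continuation = e^(−0.12)·[0.3944·0.0000 + 0.6056·23.5000] = 12.6215; exercise value = 19.0000 > continuation, so V_0 = 19.0000 (exercise)

19.00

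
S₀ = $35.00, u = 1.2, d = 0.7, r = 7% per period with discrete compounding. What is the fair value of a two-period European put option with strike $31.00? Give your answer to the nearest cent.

$1.36

Risk-neutral probability p = (1 + 0.07 − 0.7)/(1.2 − 0.7) = 0.3700/0.5000 = 0.7400
Terminal stock prices: S_uu = 50.4, S_ud = 29.4, S_dd = 17.15
Terminal payoffs (K − S): max(-19.4, 0) = 0, max(1.6, 0) = 1.6, max(13.85, 0) = 13.85
Node u (S = 42): V_u = 1/1.07·[0.7400·0.0000 + 0.2600·1.6000] = 0.3888
Node d (S = 24.5): V_d = 1/1.07·[0.7400·1.6000 + 0.2600·13.8500] = 4.4720
Node 0 (S = 35): V_0 = 1/1.07·[0.7400·0.3888 + 0.2600·4.4720] = 1.3555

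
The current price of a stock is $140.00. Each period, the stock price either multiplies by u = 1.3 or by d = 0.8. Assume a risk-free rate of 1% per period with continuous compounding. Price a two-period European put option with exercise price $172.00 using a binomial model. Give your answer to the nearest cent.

$39.77

Risk-neutral probability p = (e^0.01 − 0.8)/(1.3 − 0.8) = 0.2101/0.5000 = 0.4201
Terminal stock prices: S_uu = 236.6, S_ud = 145.6, S_dd = 89.6
Terminal payoffs (K − S): max(-64.6, 0) = 0, max(26.4, 0) = 26.4, max(82.4, 0) = 82.4
Node u (S = 182): V_u = e^(−0.01)·[0.4201·0.0000 + 0.5799·26.4000] = 15.1570
Node d (S = 112): V_d = e^(−0.01)·[0.4201·26.4000 + 0.5799·82.4000] = 58.2886
Node 0 (S = 140): V_0 = e^(−0.01)·[0.4201·15.1570 + 0.5799·58.2886] = 39.7693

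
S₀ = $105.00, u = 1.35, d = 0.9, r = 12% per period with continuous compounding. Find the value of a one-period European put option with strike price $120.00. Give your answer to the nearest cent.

$11.18

Risk-neutral probability p = (e^0.12 − 0.9)/(1.35 − 0.9) = 0.2275/0.4500 = 0.5055
Terminal stock prices: S_u = 141.8, S_d = 94.5
Terminal payoffs (K − S): max(-21.75, 0) = 0, max(25.5, 0) = 25.5
Node 0 (S = 105): V_0 = e^(−0.12)·[0.5055·0.0000 + 0.4945·25.5000] = 11.1827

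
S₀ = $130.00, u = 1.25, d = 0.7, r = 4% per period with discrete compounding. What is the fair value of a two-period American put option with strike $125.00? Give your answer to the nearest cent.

Risk-neutral probability p = (1 + 0.04 − 0.7)/(1.25 − 0.7) = 0.3400/0.5500 = 0.6182
Terminal stock prices: S_uu = 203.1, S_ud = 113.7, S_dd = 63.7
Terminal payoffs (K − S): max(-78.12, 0) = 0, max(11.25, 0) = 11.25, max(61.3, 0) = 61.3
Node u (S = 162.5): continuation = 1/1.04·[0.6182·0.0000 + 0.3818·11.2500] = 4.1302; exercise value = 0.0000 ≤ continuation, so V_u = 4.1302
Node d (S = 91): continuation = 1/1.04·[0.6182·11.2500 + 0.3818·61.3000] = 29.1923; exercise value = 34.0000 > continuation, so V_d = 34.0000 (exercise)
Node 0 (S = 130): continuation = 1/1.04·[0.6182·4.1302 + 0.3818·34.0000] = 14.9376; exercise value = 0.0000 ≤ continuation, so V_0 = 14.9376

$14.94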